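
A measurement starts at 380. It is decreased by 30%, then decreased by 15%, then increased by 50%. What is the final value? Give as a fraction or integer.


Start: 380
Step 1: decrease by 30% => multiply by 70/100
  380 * 70/100 = 266
Step 2: decrease by 15% => multiply by 85/100
  266 * 85/100 = 2261/10
Step 3: increase by 50% => multiply by 150/100
  2261/10 * 150/100 = 6783/20
Final value = 6783/20

6783/20


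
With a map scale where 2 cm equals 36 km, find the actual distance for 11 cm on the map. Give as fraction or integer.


Map scale: 2 cm = 36 km
Measured distance on map = 11 cm
Set up proportion: 11 * 36 / 2
= 396 / 2
= 198 km

198


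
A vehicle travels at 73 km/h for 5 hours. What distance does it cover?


Using distance = speed * time
Speed = 73 km/h
Time = 5 hours
Distance = 73 * 5
= 365 km

365


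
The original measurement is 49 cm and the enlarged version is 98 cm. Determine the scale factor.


Original length = 49 cm
Scaled length = 98 cm
Scale factor = 98 / 49
= 2

2


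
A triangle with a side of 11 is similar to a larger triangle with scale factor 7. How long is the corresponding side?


Similar triangles have proportional sides
Scale factor = 7
Smaller side = 11
Corresponding larger side = 11 * 7
= 77

77


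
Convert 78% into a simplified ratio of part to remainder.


Part = 78%, Remainder = 22%
Ratio = 78:22
GCD(78, 22) = 2
Simplify: 39:11 = 39:11

39:11


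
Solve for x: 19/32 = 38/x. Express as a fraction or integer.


Setting up: 19/32 = 38/x
Cross multiply: 19 * x = 32 * 38
19x = 1216
x = 1216/19
x = 64

64


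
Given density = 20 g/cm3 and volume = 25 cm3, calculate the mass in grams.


Using mass = density * volume
Density = 20 g/cm3
Volume = 25 cm3
Mass = 20 * 25
= 500 g

500


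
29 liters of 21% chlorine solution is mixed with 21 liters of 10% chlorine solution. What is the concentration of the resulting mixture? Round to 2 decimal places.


Solute in mixture 1 = 21% of 29 L = 29*21/100 = 609/100 L
Solute in mixture 2 = 10% of 21 L = 21*10/100 = 21/10 L
Total solute = 609/100 + 21/10 = 819/100 L
Total volume = 29 + 21 = 50 L
Final concentration = 819/100/50 * 100 = 16.38%

16.38


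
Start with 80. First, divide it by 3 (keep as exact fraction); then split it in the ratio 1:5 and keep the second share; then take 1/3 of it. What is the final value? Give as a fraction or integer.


Start with 80.
Step 1: Divide by 3: 80 / 3 = 80/3
Step 2: Split 1:5, second share = 80/3 * 5/6 = 200/9
Step 3: Take 1/3: 200/9 * 1/3 = 200/27
Final result = 200/27

200/27


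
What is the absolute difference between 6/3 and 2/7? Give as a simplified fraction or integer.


Simplify: 6/3 = 2 and 2/7 = 2/7
Find common denominator: LCD = 7
Convert: 14/7 and 2/7
Difference = |14 - 2|/7 = 12/7
Simplified = 12/7

12/7


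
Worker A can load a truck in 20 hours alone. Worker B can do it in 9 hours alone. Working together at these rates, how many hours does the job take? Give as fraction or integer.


Rate of A = 1/20 job per hour
Rate of B = 1/9 job per hour
Combined rate = 1/20 + 1/9
Find common denominator: (9 + 20)/(20*9) = 29/180
Combined rate = 29/180 job per hour
Time together = 1 / (29/180) = 180/29 hours

180/29


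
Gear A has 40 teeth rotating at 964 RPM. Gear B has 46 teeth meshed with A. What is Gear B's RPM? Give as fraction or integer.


Gear ratio: teeth_A * RPM_A = teeth_B * RPM_B
40 * 964 = 46 * RPM_B
38560 = 46 * RPM_B
RPM_B = 38560 / 46
RPM_B = 19280/23

19280/23


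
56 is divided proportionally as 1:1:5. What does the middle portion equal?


Ratio = 1:1:5
Total parts = 1 + 1 + 5 = 7
Value per part = 56 / 7 = 8
First share = 1 * 8 = 8
Middle share = 1 * 8 = 8
Third share = 5 * 8 = 40

8


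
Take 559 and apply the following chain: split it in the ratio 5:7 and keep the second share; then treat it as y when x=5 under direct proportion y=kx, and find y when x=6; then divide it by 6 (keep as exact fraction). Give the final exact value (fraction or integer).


Start with 559.
Step 1: Split 5:7, second share = 559 * 7/12 = 3913/12
Step 2: Direct prop: k = (3913/12)/5; new y = k*6 = 3913/12*6/5 = 3913/10
Step 3: Divide by 6: 3913/10 / 6 = 3913/60
Final result = 3913/60

3913/60


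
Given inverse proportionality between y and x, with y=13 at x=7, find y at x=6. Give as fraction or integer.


Inverse proportion: y = k/x
Find k: k = 7 * 13 = 91
Compute y at x=6: y = 91/6
y = 91/6

91/6


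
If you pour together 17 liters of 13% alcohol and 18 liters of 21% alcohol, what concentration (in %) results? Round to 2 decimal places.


Solute in mixture 1 = 13% of 17 L = 17*13/100 = 221/100 L
Solute in mixture 2 = 21% of 18 L = 18*21/100 = 189/50 L
Total solute = 221/100 + 189/50 = 599/100 L
Total volume = 17 + 18 = 35 L
Final concentration = 599/100/35 * 100 = 17.11%

17.11


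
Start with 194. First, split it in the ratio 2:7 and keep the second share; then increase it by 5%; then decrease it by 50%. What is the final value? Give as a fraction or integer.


Start with 194.
Step 1: Split 2:7, second share = 194 * 7/9 = 1358/9
Step 2: Increase by 5%: 1358/9 * 105/100 = 4753/30
Step 3: Decrease by 50%: 4753/30 * 50/100 = 4753/60
Final result = 4753/60

4753/60


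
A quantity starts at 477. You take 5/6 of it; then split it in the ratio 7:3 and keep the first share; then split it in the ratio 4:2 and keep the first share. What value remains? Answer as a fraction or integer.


Start with 477.
Step 1: Take 5/6: 477 * 5/6 = 795/2
Step 2: Split 7:3, first share = 795/2 * 7/10 = 1113/4
Step 3: Split 4:2, first share = 1113/4 * 4/6 = 371/2
Final result = 371/2

371/2


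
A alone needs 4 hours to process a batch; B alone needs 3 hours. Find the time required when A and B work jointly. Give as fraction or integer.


Rate of A = 1/4 job per hour
Rate of B = 1/3 job per hour
Combined rate = 1/4 + 1/3
Find common denominator: (3 + 4)/(4*3) = 7/12
Combined rate = 7/12 job per hour
Time together = 1 / (7/12) = 12/7 hours

12/7


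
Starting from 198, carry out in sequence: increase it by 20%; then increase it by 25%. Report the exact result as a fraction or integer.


Start with 198.
Step 1: Increase by 20%: 198 * 120/100 = 1188/5
Step 2: Increase by 25%: 1188/5 * 125/100 = 297
Final result = 297

297


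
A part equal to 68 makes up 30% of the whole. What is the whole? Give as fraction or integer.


Given: 68 is 30% of the whole
Set up: 68 = 30/100 * whole
whole = 68 * 100 / 30
whole = 6800 / 30
whole = 680/3

680/3


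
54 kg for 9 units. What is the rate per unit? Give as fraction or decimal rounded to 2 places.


Total kg = 54
Number of units = 9
Unit rate = 54 / 9
= 6 kg per unit

6


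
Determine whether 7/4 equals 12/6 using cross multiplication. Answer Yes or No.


Cross multiply to check 7/4 = 12/6
Left cross product: 7 * 6 = 42
Right cross product: 4 * 12 = 48
42 != 48
Not equal, so proportions differ => No

No


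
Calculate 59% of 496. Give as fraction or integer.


Compute 59% of 496
Convert percentage: 59% = 59/100
Multiply: 496 * 59/100
= 29264/100
= 7316/25

7316/25


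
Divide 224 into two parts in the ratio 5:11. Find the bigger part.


Total parts = 5 + 11 = 16
Value per part = 224 / 16 = 14
First share = 5 * 14 = 70
Second share = 11 * 14 = 154
Larger share = 154

154


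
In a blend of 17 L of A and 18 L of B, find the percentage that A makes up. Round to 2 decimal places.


Volume of A = 17 L
Volume of B = 18 L
Total volume = 17 + 18 = 35 L
Percentage of A = (17/35) * 100
= 48.57%

48.57


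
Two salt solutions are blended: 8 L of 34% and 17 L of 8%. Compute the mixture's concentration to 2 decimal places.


Solute in mixture 1 = 34% of 8 L = 8*34/100 = 68/25 L
Solute in mixture 2 = 8% of 17 L = 17*8/100 = 34/25 L
Total solute = 68/25 + 34/25 = 102/25 L
Total volume = 8 + 17 = 25 L
Final concentration = 102/25/25 * 100 = 16.32%

16.32


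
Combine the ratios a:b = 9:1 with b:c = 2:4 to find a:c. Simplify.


Given a:b = 9:1 and b:c = 2:4
Make b consistent. Multiply first ratio by 2: a:b = 18:2
Multiply second ratio by 1: b:c = 2:4
Now b = 2 in both, so a:b:c = 18:2:4
Therefore a:c = 18:4
Simplify by GCD: a:c = 9:2

9:2


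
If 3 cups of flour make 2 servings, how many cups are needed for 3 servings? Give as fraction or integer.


Original: 3 cups for 2 servings
Target servings = 3
Scaling factor = 3/2
New amount = 3 * 3/2
= 9/2
= 9/2 cups

9/2


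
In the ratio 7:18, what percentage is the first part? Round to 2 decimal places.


Total parts = 7 + 18 = 25
First part fraction = 7/25
Percentage = (7/25) * 100
= 0.28 * 100
= 28.00%

28.00


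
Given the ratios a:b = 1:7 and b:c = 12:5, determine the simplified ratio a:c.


Given a:b = 1:7 and b:c = 12:5
Make b consistent. Multiply first ratio by 12: a:b = 12:84
Multiply second ratio by 7: b:c = 84:35
Now b = 84 in both, so a:b:c = 12:84:35
Therefore a:c = 12:35
Simplify by GCD: a:c = 12:35

12:35


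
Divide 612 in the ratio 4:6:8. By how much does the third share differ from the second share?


Total parts = 4 + 6 + 8 = 18
Value per part = 612 / 18 = 34
Shares: 4*34=136, 6*34=204, 8*34=272
Third share = 272, second share = 204
Difference = |272 - 204| = 68

68


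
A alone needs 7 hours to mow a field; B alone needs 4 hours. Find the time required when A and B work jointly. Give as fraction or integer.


Rate of A = 1/7 job per hour
Rate of B = 1/4 job per hour
Combined rate = 1/7 + 1/4
Find common denominator: (4 + 7)/(7*4) = 11/28
Combined rate = 11/28 job per hour
Time together = 1 / (11/28) = 28/11 hours

28/11


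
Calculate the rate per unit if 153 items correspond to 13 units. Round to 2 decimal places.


Total items = 153
Number of units = 13
Unit rate = 153 / 13
= 11.77 items per unit

11.77


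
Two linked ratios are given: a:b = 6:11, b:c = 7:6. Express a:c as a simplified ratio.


Given a:b = 6:11 and b:c = 7:6
Make b consistent. Multiply first ratio by 7: a:b = 42:77
Multiply second ratio by 11: b:c = 77:66
Now b = 77 in both, so a:b:c = 42:77:66
Therefore a:c = 42:66
Simplify by GCD: a:c = 7:11

7:11


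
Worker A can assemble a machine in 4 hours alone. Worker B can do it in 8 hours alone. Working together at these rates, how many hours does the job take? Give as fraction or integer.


Rate of A = 1/4 job per hour
Rate of B = 1/8 job per hour
Combined rate = 1/4 + 1/8
Find common denominator: (8 + 4)/(4*8) = 12/32
Combined rate = 3/8 job per hour
Time together = 1 / (3/8) = 8/3 hours

8/3


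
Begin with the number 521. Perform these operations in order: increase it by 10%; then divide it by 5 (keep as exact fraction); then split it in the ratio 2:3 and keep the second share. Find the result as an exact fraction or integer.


Start with 521.
Step 1: Increase by 10%: 521 * 110/100 = 5731/10
Step 2: Divide by 5: 5731/10 / 5 = 5731/50
Step 3: Split 2:3, second share = 5731/50 * 3/5 = 17193/250
Final result = 17193/250

17193/250


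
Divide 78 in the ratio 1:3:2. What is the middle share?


Ratio = 1:3:2
Total parts = 1 + 3 + 2 = 6
Value per part = 78 / 6 = 13
First share = 1 * 13 = 13
Middle share = 3 * 13 = 39
Third share = 2 * 13 = 26

39


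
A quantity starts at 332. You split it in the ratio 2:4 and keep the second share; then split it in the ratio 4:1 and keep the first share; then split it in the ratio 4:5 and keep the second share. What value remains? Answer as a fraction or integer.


Start with 332.
Step 1: Split 2:4, second share = 332 * 4/6 = 664/3
Step 2: Split 4:1, first share = 664/3 * 4/5 = 2656/15
Step 3: Split 4:5, second share = 2656/15 * 5/9 = 2656/27
Final result = 2656/27

2656/27


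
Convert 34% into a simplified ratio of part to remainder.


Part = 34%, Remainder = 66%
Ratio = 34:66
GCD(34, 66) = 2
Simplify: 17:33 = 17:33

17:33


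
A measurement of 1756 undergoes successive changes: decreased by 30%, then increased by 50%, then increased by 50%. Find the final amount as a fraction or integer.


Start: 1756
Step 1: decrease by 30% => multiply by 70/100
  1756 * 70/100 = 6146/5
Step 2: increase by 50% => multiply by 150/100
  6146/5 * 150/100 = 9219/5
Step 3: increase by 50% => multiply by 150/100
  9219/5 * 150/100 = 27657/10
Final value = 27657/10

27657/10


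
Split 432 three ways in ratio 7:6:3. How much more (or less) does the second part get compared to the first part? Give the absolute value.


Total parts = 7 + 6 + 3 = 16
Value per part = 432 / 16 = 27
Shares: 7*27=189, 6*27=162, 3*27=81
Second share = 162, first share = 189
Difference = |162 - 189| = 27

27


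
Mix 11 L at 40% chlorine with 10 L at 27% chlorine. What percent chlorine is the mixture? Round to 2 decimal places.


Solute in mixture 1 = 40% of 11 L = 11*40/100 = 22/5 L
Solute in mixture 2 = 27% of 10 L = 10*27/100 = 27/10 L
Total solute = 22/5 + 27/10 = 71/10 L
Total volume = 11 + 10 = 21 L
Final concentration = 71/10/21 * 100 = 33.81%

33.81


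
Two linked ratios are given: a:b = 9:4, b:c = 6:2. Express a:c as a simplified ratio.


Given a:b = 9:4 and b:c = 6:2
Make b consistent. Multiply first ratio by 6: a:b = 54:24
Multiply second ratio by 4: b:c = 24:8
Now b = 24 in both, so a:b:c = 54:24:8
Therefore a:c = 54:8
Simplify by GCD: a:c = 27:4

27:4


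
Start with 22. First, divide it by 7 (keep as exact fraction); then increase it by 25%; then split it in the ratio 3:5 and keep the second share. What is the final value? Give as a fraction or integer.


Start with 22.
Step 1: Divide by 7: 22 / 7 = 22/7
Step 2: Increase by 25%: 22/7 * 125/100 = 55/14
Step 3: Split 3:5, second share = 55/14 * 5/8 = 275/112
Final result = 275/112

275/112


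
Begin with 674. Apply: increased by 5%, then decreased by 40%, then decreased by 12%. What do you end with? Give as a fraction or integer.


Start: 674
Step 1: increase by 5% => multiply by 105/100
  674 * 105/100 = 7077/10
Step 2: decrease by 40% => multiply by 60/100
  7077/10 * 60/100 = 21231/50
Step 3: decrease by 12% => multiply by 88/100
  21231/50 * 88/100 = 233541/625
Final value = 233541/625

233541/625


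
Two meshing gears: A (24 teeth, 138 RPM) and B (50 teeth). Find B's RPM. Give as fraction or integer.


Gear ratio: teeth_A * RPM_A = teeth_B * RPM_B
24 * 138 = 50 * RPM_B
3312 = 50 * RPM_B
RPM_B = 3312 / 50
RPM_B = 1656/25

1656/25


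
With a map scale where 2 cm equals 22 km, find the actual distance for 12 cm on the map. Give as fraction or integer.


Map scale: 2 cm = 22 km
Measured distance on map = 12 cm
Set up proportion: 12 * 22 / 2
= 264 / 2
= 132 km

132


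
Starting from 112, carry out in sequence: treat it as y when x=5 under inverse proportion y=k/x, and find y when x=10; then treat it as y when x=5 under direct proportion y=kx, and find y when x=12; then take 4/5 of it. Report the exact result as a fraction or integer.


Start with 112.
Step 1: Inverse prop: k = (112)*5; new y = k/10 = 112*5/10 = 56
Step 2: Direct prop: k = (56)/5; new y = k*12 = 56*12/5 = 672/5
Step 3: Take 4/5: 672/5 * 4/5 = 2688/25
Final result = 2688/25

2688/25


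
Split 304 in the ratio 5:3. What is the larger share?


Total parts = 5 + 3 = 8
Value per part = 304 / 8 = 38
First share = 5 * 38 = 190
Second share = 3 * 38 = 114
Larger share = 190

190


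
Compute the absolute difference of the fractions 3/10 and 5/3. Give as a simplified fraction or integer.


Simplify: 3/10 = 3/10 and 5/3 = 5/3
Find common denominator: LCD = 30
Convert: 9/30 and 50/30
Difference = |9 - 50|/30 = 41/30
Simplified = 41/30

41/30


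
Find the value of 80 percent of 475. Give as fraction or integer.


Compute 80% of 475
Convert percentage: 80% = 80/100
Multiply: 475 * 80/100
= 38000/100
= 380

380


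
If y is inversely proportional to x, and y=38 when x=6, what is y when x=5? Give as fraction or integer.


Inverse proportion: y = k/x
Find k: k = 6 * 38 = 228
Compute y at x=5: y = 228/5
y = 228/5

228/5


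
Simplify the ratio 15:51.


Find GCD(15, 51)
GCD = 3
Divide both by 3: 15/3 = 5, 51/3 = 17
Simplified ratio = 5:17

5:17


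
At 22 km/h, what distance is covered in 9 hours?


Using distance = speed * time
Speed = 22 km/h
Time = 9 hours
Distance = 22 * 9
= 198 km

198


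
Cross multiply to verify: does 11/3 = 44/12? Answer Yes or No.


Cross multiply to check 11/3 = 44/12
Left cross product: 11 * 12 = 132
Right cross product: 3 * 44 = 132
132 = 132
Equal, so proportions match => Yes

Yes


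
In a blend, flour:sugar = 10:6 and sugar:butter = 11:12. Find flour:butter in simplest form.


Given a:b = 10:6 and b:c = 11:12
Make b consistent. Multiply first ratio by 11: a:b = 110:66
Multiply second ratio by 6: b:c = 66:72
Now b = 66 in both, so a:b:c = 110:66:72
Therefore a:c = 110:72
Simplify by GCD: a:c = 55:36

55:36


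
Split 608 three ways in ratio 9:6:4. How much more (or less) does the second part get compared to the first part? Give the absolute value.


Total parts = 9 + 6 + 4 = 19
Value per part = 608 / 19 = 32
Shares: 9*32=288, 6*32=192, 4*32=128
Second share = 192, first share = 288
Difference = |192 - 288| = 96

96


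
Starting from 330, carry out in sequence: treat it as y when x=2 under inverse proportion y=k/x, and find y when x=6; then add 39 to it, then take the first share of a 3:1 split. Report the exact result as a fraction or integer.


Start with 330.
Step 1: Inverse prop: k = (330)*2; new y = k/6 = 330*2/6 = 110
Step 2: Add 39: 110+39=149; split 3:1 first = 149*3/4 = 447/4
Final result = 447/4

447/4


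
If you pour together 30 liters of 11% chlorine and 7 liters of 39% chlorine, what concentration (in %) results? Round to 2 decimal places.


Solute in mixture 1 = 11% of 30 L = 30*11/100 = 33/10 L
Solute in mixture 2 = 39% of 7 L = 7*39/100 = 273/100 L
Total solute = 33/10 + 273/100 = 603/100 L
Total volume = 30 + 7 = 37 L
Final concentration = 603/100/37 * 100 = 16.30%

16.30


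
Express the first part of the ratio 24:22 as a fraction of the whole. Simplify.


Total parts = 24 + 22 = 46
First part fraction = 24/46
Simplify: 24/46 = 12/23

12/23


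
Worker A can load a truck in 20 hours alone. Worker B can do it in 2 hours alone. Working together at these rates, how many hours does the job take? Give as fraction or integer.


Rate of A = 1/20 job per hour
Rate of B = 1/2 job per hour
Combined rate = 1/20 + 1/2
Find common denominator: (2 + 20)/(20*2) = 22/40
Combined rate = 11/20 job per hour
Time together = 1 / (11/20) = 20/11 hours

20/11


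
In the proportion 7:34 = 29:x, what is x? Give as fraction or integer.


Setting up: 7/34 = 29/x
Cross multiply: 7 * x = 34 * 29
7x = 986
x = 986/7
x = 986/7

986/7


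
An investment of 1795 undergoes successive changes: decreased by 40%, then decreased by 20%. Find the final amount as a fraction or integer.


Start: 1795
Step 1: decrease by 40% => multiply by 60/100
  1795 * 60/100 = 1077
Step 2: decrease by 20% => multiply by 80/100
  1077 * 80/100 = 4308/5
Final value = 4308/5

4308/5


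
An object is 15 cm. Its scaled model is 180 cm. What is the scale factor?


Original length = 15 cm
Scaled length = 180 cm
Scale factor = 180 / 15
= 12

12


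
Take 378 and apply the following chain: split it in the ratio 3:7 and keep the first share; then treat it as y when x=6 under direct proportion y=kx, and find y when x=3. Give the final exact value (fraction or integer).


Start with 378.
Step 1: Split 3:7, first share = 378 * 3/10 = 567/5
Step 2: Direct prop: k = (567/5)/6; new y = k*3 = 567/5*3/6 = 567/10
Final result = 567/10

567/10


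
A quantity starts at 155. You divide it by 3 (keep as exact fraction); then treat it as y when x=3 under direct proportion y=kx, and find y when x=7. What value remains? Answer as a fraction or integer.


Start with 155.
Step 1: Divide by 3: 155 / 3 = 155/3
Step 2: Direct prop: k = (155/3)/3; new y = k*7 = 155/3*7/3 = 1085/9
Final result = 1085/9

1085/9


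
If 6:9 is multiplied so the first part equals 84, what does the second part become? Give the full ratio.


Original ratio: 6:9
First term target: 84
Scale factor = 84 / 6 = 14
Multiply second term: 9 * 14 = 126
Equivalent ratio = 84:126

84:126


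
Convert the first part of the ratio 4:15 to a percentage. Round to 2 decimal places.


Total parts = 4 + 15 = 19
First part fraction = 4/19
Percentage = (4/19) * 100
= 0.210526 * 100
= 21.05%

21.05


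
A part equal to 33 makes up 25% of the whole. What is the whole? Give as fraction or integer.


Given: 33 is 25% of the whole
Set up: 33 = 25/100 * whole
whole = 33 * 100 / 25
whole = 3300 / 25
whole = 132

132


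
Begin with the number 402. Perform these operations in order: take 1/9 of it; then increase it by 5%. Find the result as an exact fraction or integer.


Start with 402.
Step 1: Take 1/9: 402 * 1/9 = 134/3
Step 2: Increase by 5%: 134/3 * 105/100 = 469/10
Final result = 469/10

469/10


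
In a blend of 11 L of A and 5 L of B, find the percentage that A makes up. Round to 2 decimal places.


Volume of A = 11 L
Volume of B = 5 L
Total volume = 11 + 5 = 16 L
Percentage of A = (11/16) * 100
= 68.75%

68.75


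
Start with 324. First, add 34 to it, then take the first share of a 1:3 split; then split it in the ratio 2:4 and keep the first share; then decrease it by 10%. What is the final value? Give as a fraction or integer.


Start with 324.
Step 1: Add 34: 324+34=358; split 1:3 first = 358*1/4 = 179/2
Step 2: Split 2:4, first share = 179/2 * 2/6 = 179/6
Step 3: Decrease by 10%: 179/6 * 90/100 = 537/20
Final result = 537/20

537/20


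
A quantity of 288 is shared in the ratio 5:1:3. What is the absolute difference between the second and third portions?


Total parts = 5 + 1 + 3 = 9
Value per part = 288 / 9 = 32
Shares: 5*32=160, 1*32=32, 3*32=96
Second share = 32, third share = 96
Difference = |32 - 96| = 64

64


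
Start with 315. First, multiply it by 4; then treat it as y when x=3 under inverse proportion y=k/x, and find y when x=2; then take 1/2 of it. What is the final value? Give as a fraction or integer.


Start with 315.
Step 1: Multiply by 4: 315 * 4 = 1260
Step 2: Inverse prop: k = (1260)*3; new y = k/2 = 1260*3/2 = 1890
Step 3: Take 1/2: 1890 * 1/2 = 945
Final result = 945

945


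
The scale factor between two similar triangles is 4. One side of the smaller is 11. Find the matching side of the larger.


Similar triangles have proportional sides
Scale factor = 4
Smaller side = 11
Corresponding larger side = 11 * 4
= 44

44


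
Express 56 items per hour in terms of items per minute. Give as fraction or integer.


Converting from per hour to per minute
Rate = 56 items per hour
Divide by 60: 56/60
= 14/15 items per minute

14/15


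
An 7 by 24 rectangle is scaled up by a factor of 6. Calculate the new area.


Original dimensions: 7 x 24
Enlargement factor = 6
New width = 7 * 6 = 42
New height = 24 * 6 = 144
New area = 42 * 144 = 6048

6048


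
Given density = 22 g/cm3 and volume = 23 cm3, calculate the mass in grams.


Using mass = density * volume
Density = 22 g/cm3
Volume = 23 cm3
Mass = 22 * 23
= 506 g

506


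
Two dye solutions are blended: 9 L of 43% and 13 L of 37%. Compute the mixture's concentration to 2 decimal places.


Solute in mixture 1 = 43% of 9 L = 9*43/100 = 387/100 L
Solute in mixture 2 = 37% of 13 L = 13*37/100 = 481/100 L
Total solute = 387/100 + 481/100 = 217/25 L
Total volume = 9 + 13 = 22 L
Final concentration = 217/25/22 * 100 = 39.45%

39.45


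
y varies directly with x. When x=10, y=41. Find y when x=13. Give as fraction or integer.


Direct proportion: y = kx
Find k: k = 41/10 = 41/10
Compute y at x=13: y = 41/10 * 13
y = 533/10

533/10


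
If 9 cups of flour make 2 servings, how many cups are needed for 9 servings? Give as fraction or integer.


Original: 9 cups for 2 servings
Target servings = 9
Scaling factor = 9/2
New amount = 9 * 9/2
= 81/2
= 81/2 cups

81/2


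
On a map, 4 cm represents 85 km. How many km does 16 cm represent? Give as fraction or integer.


Map scale: 4 cm = 85 km
Measured distance on map = 16 cm
Set up proportion: 16 * 85 / 4
= 1360 / 4
= 340 km

340


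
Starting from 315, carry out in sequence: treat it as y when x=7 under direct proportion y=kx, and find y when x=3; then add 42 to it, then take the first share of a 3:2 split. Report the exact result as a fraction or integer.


Start with 315.
Step 1: Direct prop: k = (315)/7; new y = k*3 = 315*3/7 = 135
Step 2: Add 42: 135+42=177; split 3:2 first = 177*3/5 = 531/5
Final result = 531/5

531/5


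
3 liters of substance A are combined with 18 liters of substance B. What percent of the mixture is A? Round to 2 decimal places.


Volume of A = 3 L
Volume of B = 18 L
Total volume = 3 + 18 = 21 L
Percentage of A = (3/21) * 100
= 14.29%

14.29


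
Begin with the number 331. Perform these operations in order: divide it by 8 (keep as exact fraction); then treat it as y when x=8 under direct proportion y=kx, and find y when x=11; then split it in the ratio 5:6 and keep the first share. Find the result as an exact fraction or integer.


Start with 331.
Step 1: Divide by 8: 331 / 8 = 331/8
Step 2: Direct prop: k = (331/8)/8; new y = k*11 = 331/8*11/8 = 3641/64
Step 3: Split 5:6, first share = 3641/64 * 5/11 = 1655/64
Final result = 1655/64

1655/64


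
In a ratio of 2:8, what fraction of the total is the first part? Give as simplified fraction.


Total parts = 2 + 8 = 10
First part fraction = 2/10
Simplify: 2/10 = 1/5

1/5


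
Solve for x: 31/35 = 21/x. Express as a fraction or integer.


Setting up: 31/35 = 21/x
Cross multiply: 31 * x = 35 * 21
31x = 735
x = 735/31
x = 735/31

735/31


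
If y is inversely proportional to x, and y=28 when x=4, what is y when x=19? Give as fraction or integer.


Inverse proportion: y = k/x
Find k: k = 4 * 28 = 112
Compute y at x=19: y = 112/19
y = 112/19

112/19


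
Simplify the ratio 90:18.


Find GCD(90, 18)
GCD = 18
Divide both by 18: 90/18 = 5, 18/18 = 1
Simplified ratio = 5:1

5:1


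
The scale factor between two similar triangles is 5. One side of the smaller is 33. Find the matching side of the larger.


Similar triangles have proportional sides
Scale factor = 5
Smaller side = 33
Corresponding larger side = 33 * 5
= 165

165


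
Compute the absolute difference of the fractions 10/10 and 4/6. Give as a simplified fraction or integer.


Simplify: 10/10 = 1 and 4/6 = 2/3
Find common denominator: LCD = 3
Convert: 3/3 and 2/3
Difference = |3 - 2|/3 = 1/3
Simplified = 1/3

1/3


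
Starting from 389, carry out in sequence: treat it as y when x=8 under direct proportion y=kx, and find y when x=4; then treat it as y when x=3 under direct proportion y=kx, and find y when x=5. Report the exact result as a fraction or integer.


Start with 389.
Step 1: Direct prop: k = (389)/8; new y = k*4 = 389*4/8 = 389/2
Step 2: Direct prop: k = (389/2)/3; new y = k*5 = 389/2*5/3 = 1945/6
Final result = 1945/6

1945/6


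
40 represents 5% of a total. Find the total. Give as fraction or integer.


Given: 40 is 5% of the whole
Set up: 40 = 5/100 * whole
whole = 40 * 100 / 5
whole = 4000 / 5
whole = 800

800


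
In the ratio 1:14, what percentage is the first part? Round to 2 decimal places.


Total parts = 1 + 14 = 15
First part fraction = 1/15
Percentage = (1/15) * 100
= 0.066667 * 100
= 6.67%

6.67


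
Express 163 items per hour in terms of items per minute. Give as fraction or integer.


Converting from per hour to per minute
Rate = 163 items per hour
Divide by 60: 163/60
= 163/60 items per minute

163/60


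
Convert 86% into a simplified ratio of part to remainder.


Part = 86%, Remainder = 14%
Ratio = 86:14
GCD(86, 14) = 2
Simplify: 43:7 = 43:7

43:7


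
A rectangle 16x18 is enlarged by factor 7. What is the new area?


Original dimensions: 16 x 18
Enlargement factor = 7
New width = 16 * 7 = 112
New height = 18 * 7 = 126
New area = 112 * 126 = 14112

14112


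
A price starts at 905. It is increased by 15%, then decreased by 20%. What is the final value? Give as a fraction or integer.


Start: 905
Step 1: increase by 15% => multiply by 115/100
  905 * 115/100 = 4163/4
Step 2: decrease by 20% => multiply by 80/100
  4163/4 * 80/100 = 4163/5
Final value = 4163/5

4163/5


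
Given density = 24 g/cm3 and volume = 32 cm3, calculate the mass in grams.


Using mass = density * volume
Density = 24 g/cm3
Volume = 32 cm3
Mass = 24 * 32
= 768 g

768


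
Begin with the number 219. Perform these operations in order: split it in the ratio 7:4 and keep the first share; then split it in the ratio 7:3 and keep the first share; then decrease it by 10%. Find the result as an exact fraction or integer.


Start with 219.
Step 1: Split 7:4, first share = 219 * 7/11 = 1533/11
Step 2: Split 7:3, first share = 1533/11 * 7/10 = 10731/110
Step 3: Decrease by 10%: 10731/110 * 90/100 = 96579/1100
Final result = 96579/1100

96579/1100


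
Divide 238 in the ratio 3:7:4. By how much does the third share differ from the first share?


Total parts = 3 + 7 + 4 = 14
Value per part = 238 / 14 = 17
Shares: 3*17=51, 7*17=119, 4*17=68
Third share = 68, first share = 51
Difference = |68 - 51| = 17

17


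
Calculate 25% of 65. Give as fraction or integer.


Compute 25% of 65
Convert percentage: 25% = 25/100
Multiply: 65 * 25/100
= 1625/100
= 65/4

65/4


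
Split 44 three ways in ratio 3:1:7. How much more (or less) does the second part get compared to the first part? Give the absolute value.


Total parts = 3 + 1 + 7 = 11
Value per part = 44 / 11 = 4
Shares: 3*4=12, 1*4=4, 7*4=28
Second share = 4, first share = 12
Difference = |4 - 12| = 8

8


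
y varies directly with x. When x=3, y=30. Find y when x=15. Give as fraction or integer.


Direct proportion: y = kx
Find k: k = 30/3 = 10
Compute y at x=15: y = 10 * 15
y = 150

150


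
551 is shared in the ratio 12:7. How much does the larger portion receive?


Total parts = 12 + 7 = 19
Value per part = 551 / 19 = 29
First share = 12 * 29 = 348
Second share = 7 * 29 = 203
Larger share = 348

348


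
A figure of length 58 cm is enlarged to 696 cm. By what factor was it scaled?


Original length = 58 cm
Scaled length = 696 cm
Scale factor = 696 / 58
= 12

12


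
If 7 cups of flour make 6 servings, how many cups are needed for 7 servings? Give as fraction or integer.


Original: 7 cups for 6 servings
Target servings = 7
Scaling factor = 7/6
New amount = 7 * 7/6
= 49/6
= 49/6 cups

49/6


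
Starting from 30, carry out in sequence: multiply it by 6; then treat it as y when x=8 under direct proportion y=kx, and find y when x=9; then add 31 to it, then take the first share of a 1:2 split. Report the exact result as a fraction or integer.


Start with 30.
Step 1: Multiply by 6: 30 * 6 = 180
Step 2: Direct prop: k = (180)/8; new y = k*9 = 180*9/8 = 405/2
Step 3: Add 31: 405/2+31=467/2; split 1:2 first = 467/2*1/3 = 467/6
Final result = 467/6

467/6


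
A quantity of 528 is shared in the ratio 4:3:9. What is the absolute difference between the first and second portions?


Total parts = 4 + 3 + 9 = 16
Value per part = 528 / 16 = 33
Shares: 4*33=132, 3*33=99, 9*33=297
First share = 132, second share = 99
Difference = |132 - 99| = 33

33


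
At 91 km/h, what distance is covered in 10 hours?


Using distance = speed * time
Speed = 91 km/h
Time = 10 hours
Distance = 91 * 10
= 910 km

910


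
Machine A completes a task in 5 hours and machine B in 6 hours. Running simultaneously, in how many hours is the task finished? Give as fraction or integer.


Rate of A = 1/5 job per hour
Rate of B = 1/6 job per hour
Combined rate = 1/5 + 1/6
Find common denominator: (6 + 5)/(5*6) = 11/30
Combined rate = 11/30 job per hour
Time together = 1 / (11/30) = 30/11 hours

30/11


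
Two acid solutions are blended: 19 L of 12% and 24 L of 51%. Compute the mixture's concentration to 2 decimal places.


Solute in mixture 1 = 12% of 19 L = 19*12/100 = 57/25 L
Solute in mixture 2 = 51% of 24 L = 24*51/100 = 306/25 L
Total solute = 57/25 + 306/25 = 363/25 L
Total volume = 19 + 24 = 43 L
Final concentration = 363/25/43 * 100 = 33.77%

33.77


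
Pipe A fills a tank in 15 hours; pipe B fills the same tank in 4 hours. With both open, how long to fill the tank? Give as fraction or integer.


Rate of A = 1/15 job per hour
Rate of B = 1/4 job per hour
Combined rate = 1/15 + 1/4
Find common denominator: (4 + 15)/(15*4) = 19/60
Combined rate = 19/60 job per hour
Time together = 1 / (19/60) = 60/19 hours

60/19


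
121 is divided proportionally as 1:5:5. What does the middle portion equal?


Ratio = 1:5:5
Total parts = 1 + 5 + 5 = 11
Value per part = 121 / 11 = 11
First share = 1 * 11 = 11
Middle share = 5 * 11 = 55
Third share = 5 * 11 = 55

55


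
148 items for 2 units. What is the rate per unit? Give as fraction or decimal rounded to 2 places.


Total items = 148
Number of units = 2
Unit rate = 148 / 2
= 74 items per unit

74


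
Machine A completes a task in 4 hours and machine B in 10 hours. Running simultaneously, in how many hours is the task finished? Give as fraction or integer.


Rate of A = 1/4 job per hour
Rate of B = 1/10 job per hour
Combined rate = 1/4 + 1/10
Find common denominator: (10 + 4)/(4*10) = 14/40
Combined rate = 7/20 job per hour
Time together = 1 / (7/20) = 20/7 hours

20/7


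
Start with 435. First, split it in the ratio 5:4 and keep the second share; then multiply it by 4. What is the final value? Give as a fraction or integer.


Start with 435.
Step 1: Split 5:4, second share = 435 * 4/9 = 580/3
Step 2: Multiply by 4: 580/3 * 4 = 2320/3
Final result = 2320/3

2320/3


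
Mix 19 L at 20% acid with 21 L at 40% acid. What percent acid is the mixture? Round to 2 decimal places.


Solute in mixture 1 = 20% of 19 L = 19*20/100 = 19/5 L
Solute in mixture 2 = 40% of 21 L = 21*40/100 = 42/5 L
Total solute = 19/5 + 42/5 = 61/5 L
Total volume = 19 + 21 = 40 L
Final concentration = 61/5/40 * 100 = 30.50%

30.50


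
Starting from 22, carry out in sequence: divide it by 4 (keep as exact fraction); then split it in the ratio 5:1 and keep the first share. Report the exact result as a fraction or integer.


Start with 22.
Step 1: Divide by 4: 22 / 4 = 11/2
Step 2: Split 5:1, first share = 11/2 * 5/6 = 55/12
Final result = 55/12

55/12


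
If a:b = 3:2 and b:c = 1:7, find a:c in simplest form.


Given a:b = 3:2 and b:c = 1:7
Make b consistent. Multiply first ratio by 1: a:b = 3:2
Multiply second ratio by 2: b:c = 2:14
Now b = 2 in both, so a:b:c = 3:2:14
Therefore a:c = 3:14
Simplify by GCD: a:c = 3:14

3:14


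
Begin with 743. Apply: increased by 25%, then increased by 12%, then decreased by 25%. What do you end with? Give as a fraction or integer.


Start: 743
Step 1: increase by 25% => multiply by 125/100
  743 * 125/100 = 3715/4
Step 2: increase by 12% => multiply by 112/100
  3715/4 * 112/100 = 5201/5
Step 3: decrease by 25% => multiply by 75/100
  5201/5 * 75/100 = 15603/20
Final value = 15603/20

15603/20


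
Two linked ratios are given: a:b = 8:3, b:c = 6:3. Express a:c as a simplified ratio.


Given a:b = 8:3 and b:c = 6:3
Make b consistent. Multiply first ratio by 6: a:b = 48:18
Multiply second ratio by 3: b:c = 18:9
Now b = 18 in both, so a:b:c = 48:18:9
Therefore a:c = 48:9
Simplify by GCD: a:c = 16:3

16:3


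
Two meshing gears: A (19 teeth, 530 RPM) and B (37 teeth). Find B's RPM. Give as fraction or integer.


Gear ratio: teeth_A * RPM_A = teeth_B * RPM_B
19 * 530 = 37 * RPM_B
10070 = 37 * RPM_B
RPM_B = 10070 / 37
RPM_B = 10070/37

10070/37


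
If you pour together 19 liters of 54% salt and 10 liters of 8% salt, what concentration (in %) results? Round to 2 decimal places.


Solute in mixture 1 = 54% of 19 L = 19*54/100 = 513/50 L
Solute in mixture 2 = 8% of 10 L = 10*8/100 = 4/5 L
Total solute = 513/50 + 4/5 = 553/50 L
Total volume = 19 + 10 = 29 L
Final concentration = 553/50/29 * 100 = 38.14%

38.14


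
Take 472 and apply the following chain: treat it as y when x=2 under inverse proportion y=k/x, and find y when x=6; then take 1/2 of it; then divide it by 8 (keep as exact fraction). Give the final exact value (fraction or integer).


Start with 472.
Step 1: Inverse prop: k = (472)*2; new y = k/6 = 472*2/6 = 472/3
Step 2: Take 1/2: 472/3 * 1/2 = 236/3
Step 3: Divide by 8: 236/3 / 8 = 59/6
Final result = 59/6

59/6


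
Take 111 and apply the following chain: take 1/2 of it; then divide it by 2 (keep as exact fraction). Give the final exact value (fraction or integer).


Start with 111.
Step 1: Take 1/2: 111 * 1/2 = 111/2
Step 2: Divide by 2: 111/2 / 2 = 111/4
Final result = 111/4

111/4


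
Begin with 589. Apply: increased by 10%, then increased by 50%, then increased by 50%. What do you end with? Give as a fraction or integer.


Start: 589
Step 1: increase by 10% => multiply by 110/100
  589 * 110/100 = 6479/10
Step 2: increase by 50% => multiply by 150/100
  6479/10 * 150/100 = 19437/20
Step 3: increase by 50% => multiply by 150/100
  19437/20 * 150/100 = 58311/40
Final value = 58311/40

58311/40


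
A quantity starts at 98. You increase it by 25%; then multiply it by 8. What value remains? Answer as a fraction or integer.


Start with 98.
Step 1: Increase by 25%: 98 * 125/100 = 245/2
Step 2: Multiply by 8: 245/2 * 8 = 980
Final result = 980

980


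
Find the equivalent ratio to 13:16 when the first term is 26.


Original ratio: 13:16
First term target: 26
Scale factor = 26 / 13 = 2
Multiply second term: 16 * 2 = 32
Equivalent ratio = 26:32

26:32


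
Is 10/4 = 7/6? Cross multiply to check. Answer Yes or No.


Cross multiply to check 10/4 = 7/6
Left cross product: 10 * 6 = 60
Right cross product: 4 * 7 = 28
60 != 28
Not equal, so proportions differ => No

No


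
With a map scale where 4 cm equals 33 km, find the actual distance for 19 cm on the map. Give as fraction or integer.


Map scale: 4 cm = 33 km
Measured distance on map = 19 cm
Set up proportion: 19 * 33 / 4
= 627 / 4
= 627/4 km

627/4


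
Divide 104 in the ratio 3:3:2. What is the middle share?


Ratio = 3:3:2
Total parts = 3 + 3 + 2 = 8
Value per part = 104 / 8 = 13
First share = 3 * 13 = 39
Middle share = 3 * 13 = 39
Third share = 2 * 13 = 26

39


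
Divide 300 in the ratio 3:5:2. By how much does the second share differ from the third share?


Total parts = 3 + 5 + 2 = 10
Value per part = 300 / 10 = 30
Shares: 3*30=90, 5*30=150, 2*30=60
Second share = 150, third share = 60
Difference = |150 - 60| = 90

90


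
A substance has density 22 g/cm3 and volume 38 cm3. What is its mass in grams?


Using mass = density * volume
Density = 22 g/cm3
Volume = 38 cm3
Mass = 22 * 38
= 836 g

836


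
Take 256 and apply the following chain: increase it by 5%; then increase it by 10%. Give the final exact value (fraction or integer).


Start with 256.
Step 1: Increase by 5%: 256 * 105/100 = 1344/5
Step 2: Increase by 10%: 1344/5 * 110/100 = 7392/25
Final result = 7392/25

7392/25


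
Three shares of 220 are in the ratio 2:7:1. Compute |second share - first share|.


Total parts = 2 + 7 + 1 = 10
Value per part = 220 / 10 = 22
Shares: 2*22=44, 7*22=154, 1*22=22
Second share = 154, first share = 44
Difference = |154 - 44| = 110

110


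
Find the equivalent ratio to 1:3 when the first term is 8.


Original ratio: 1:3
First term target: 8
Scale factor = 8 / 1 = 8
Multiply second term: 3 * 8 = 24
Equivalent ratio = 8:24

8:24


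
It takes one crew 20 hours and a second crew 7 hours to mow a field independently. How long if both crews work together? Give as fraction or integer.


Rate of A = 1/20 job per hour
Rate of B = 1/7 job per hour
Combined rate = 1/20 + 1/7
Find common denominator: (7 + 20)/(20*7) = 27/140
Combined rate = 27/140 job per hour
Time together = 1 / (27/140) = 140/27 hours

140/27
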